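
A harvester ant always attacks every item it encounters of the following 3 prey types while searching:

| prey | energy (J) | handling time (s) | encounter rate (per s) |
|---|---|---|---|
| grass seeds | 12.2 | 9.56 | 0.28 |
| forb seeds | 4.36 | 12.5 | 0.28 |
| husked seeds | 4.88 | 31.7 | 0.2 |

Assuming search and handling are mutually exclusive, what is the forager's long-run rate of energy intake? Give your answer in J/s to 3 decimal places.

R = (0.28×12.2 + 0.28×4.36 + 0.2×4.88) / (1 + 0.28×9.56 + 0.28×12.5 + 0.2×31.7) = 5.613/13.52 = 0.4152 J/s.

0.415 J/s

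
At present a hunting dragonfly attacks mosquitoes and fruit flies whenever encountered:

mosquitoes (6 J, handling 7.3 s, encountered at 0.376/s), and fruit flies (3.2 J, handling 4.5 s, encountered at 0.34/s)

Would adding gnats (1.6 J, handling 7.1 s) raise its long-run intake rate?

No

Current rate: (0.376×6 + 0.34×3.2)/(1 + 0.376×7.3 + 0.34×4.5) = 0.634 J/s.
gnats: E/h = 1.6/7.1 = 0.2254 J/s.
Since 0.2254 < R, time spent handling gnats is better spent searching.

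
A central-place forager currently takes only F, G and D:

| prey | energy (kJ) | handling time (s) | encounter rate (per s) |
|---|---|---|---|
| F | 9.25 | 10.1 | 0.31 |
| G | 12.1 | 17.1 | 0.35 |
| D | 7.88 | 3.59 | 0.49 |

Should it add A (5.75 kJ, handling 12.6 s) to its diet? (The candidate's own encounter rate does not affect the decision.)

No

On F, G and D alone, R = ΣλE/(1+Σλh) = 10.96/11.88 = 0.9233 kJ/s.
Profitability of A: 5.75/12.6 = 0.4563 kJ/s.
Since 0.4563 < R, time spent handling A is better spent searching.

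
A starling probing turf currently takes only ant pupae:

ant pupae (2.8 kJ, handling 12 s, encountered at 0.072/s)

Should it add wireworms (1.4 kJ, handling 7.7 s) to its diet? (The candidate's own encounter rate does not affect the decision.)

Yes

Current rate: (0.072×2.8)/(1 + 0.072×12) = 0.1082 kJ/s.
wireworms: E/h = 1.4/7.7 = 0.1818 kJ/s.
Since 0.1818 > R, including wireworms increases the long-run rate.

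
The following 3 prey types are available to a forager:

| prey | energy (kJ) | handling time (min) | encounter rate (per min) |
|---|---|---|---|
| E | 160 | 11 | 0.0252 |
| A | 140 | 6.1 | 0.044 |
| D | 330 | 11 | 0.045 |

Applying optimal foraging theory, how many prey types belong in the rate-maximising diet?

Profitabilities (E/h, kJ/min): D 30, A 23, E 14.5. Add prey in this order while the next type's profitability exceeds the intake rate on those already taken.
Rate on top 1: 9.933. A: 23 > 9.933 → include.
Rate on top 2: 11.91. E: 14.5 > 11.91 → include.
Optimal diet: D, A, E — 3 of 3 types.

3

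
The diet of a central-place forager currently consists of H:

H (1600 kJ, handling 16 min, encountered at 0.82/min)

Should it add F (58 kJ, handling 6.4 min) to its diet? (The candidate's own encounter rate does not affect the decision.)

Intake rate on the current diet: R = (0.82×1600) / (1 + 0.82×16) = 1312/14.12 = 92.92 kJ/min.
Profitability of F: 58/6.4 = 9.062 kJ/min.
9.062 < 92.92, so adding F would lower the average — exclude it.

No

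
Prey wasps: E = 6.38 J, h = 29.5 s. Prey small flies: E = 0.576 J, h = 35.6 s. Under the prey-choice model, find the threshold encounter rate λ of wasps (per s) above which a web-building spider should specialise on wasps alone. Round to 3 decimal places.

The zero-one rule: include small flies iff E₂/h₂ > λE₁/(1+λh₁). Equality gives the switch point.
λE₁h₂ = E₂ + λE₂h₁ ⇒ λ = E₂/(E₁h₂ − E₂h₁) = 0.576/(227.1 − 16.99) = 0.002741 per s.

0.003 per s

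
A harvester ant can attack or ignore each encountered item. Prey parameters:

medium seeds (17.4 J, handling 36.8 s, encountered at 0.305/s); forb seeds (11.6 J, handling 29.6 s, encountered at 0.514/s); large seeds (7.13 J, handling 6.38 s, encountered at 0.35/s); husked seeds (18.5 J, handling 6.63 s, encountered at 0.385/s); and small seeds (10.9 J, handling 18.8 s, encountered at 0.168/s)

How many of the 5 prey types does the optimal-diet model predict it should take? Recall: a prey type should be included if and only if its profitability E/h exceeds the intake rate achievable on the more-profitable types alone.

E/h in descending order: husked seeds 2.79, large seeds 1.12, small seeds 0.58, medium seeds 0.473, forb seeds 0.392 J/s. The optimal diet is the largest prefix of this list for which every included type satisfies E_i/h_i > R on the types above it.
Rate on top 1: 2.005. large seeds: 1.12 < 2.005 → exclude; stop.
Optimal diet: husked seeds — 1 of 5 types.

1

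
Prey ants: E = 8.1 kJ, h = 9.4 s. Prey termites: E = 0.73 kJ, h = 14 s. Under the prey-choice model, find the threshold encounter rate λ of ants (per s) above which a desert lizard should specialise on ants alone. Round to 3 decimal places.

At the threshold, the rate on ants alone equals the profitability of termites: λ·8.1/(1 + λ·9.4) = 0.73/14 = 0.05214.
Rearranging, λ(8.1 − 0.05214×9.4) = 0.05214, so λ = 0.05214/7.61 = 0.006852 per s.

0.007 per s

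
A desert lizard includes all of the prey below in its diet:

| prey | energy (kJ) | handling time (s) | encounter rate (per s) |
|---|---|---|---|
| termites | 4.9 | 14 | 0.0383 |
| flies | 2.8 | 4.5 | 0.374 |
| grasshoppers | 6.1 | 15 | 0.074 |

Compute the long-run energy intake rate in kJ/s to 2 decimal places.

R = Σλ_iE_i / (1 + Σλ_ih_i)
Numerator: 0.0383×4.9 + 0.374×2.8 + 0.074×6.1 = 1.686
Denominator: 1 + 0.0383×14 + 0.374×4.5 + 0.074×15 = 4.329
R = 1.686/4.329 = 0.3895 kJ/s

0.39 kJ/s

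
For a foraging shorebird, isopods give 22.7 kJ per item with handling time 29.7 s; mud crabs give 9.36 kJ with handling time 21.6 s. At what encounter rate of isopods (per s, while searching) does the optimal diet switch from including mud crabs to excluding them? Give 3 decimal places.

Drop mud crabs once their profitability E₂/h₂ falls below the rate achievable on isopods alone: E₂/h₂ = λE₁/(1 + λh₁).
Solve for λ: λE₁h₂ = E₂(1 + λh₁) → λ(E₁h₂ − E₂h₁) = E₂ → λ = E₂/(E₁h₂ − E₂h₁).
λ = 9.36/(22.7×21.6 − 9.36×29.7) = 9.36/212.3 = 0.04408 per s.

0.044 per s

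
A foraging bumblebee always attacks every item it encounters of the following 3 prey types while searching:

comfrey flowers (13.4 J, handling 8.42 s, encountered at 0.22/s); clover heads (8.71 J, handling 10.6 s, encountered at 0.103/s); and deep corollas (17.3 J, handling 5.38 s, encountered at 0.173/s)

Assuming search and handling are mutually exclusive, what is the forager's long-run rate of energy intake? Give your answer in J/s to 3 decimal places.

1.403 J/s

Energy encountered per unit search time: 0.22×13.4 + 0.103×8.71 + 0.173×17.3 = 6.838 J/s.
Handling time per unit search time: 0.22×8.42 + 0.103×10.6 + 0.173×5.38 = 3.875.
Rate = 6.838/(1 + 3.875) = 1.403 J/s.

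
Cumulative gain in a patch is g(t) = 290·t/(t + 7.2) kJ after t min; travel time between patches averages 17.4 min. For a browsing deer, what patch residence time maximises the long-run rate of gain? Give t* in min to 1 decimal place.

11.2 min

Maximise g(t)/(T+t): set derivative to zero → g'(t)(T+t) = g(t).
g'(t) = 290·7.2/(t + 7.2)². Setting 290·7.2/(t+7.2)² = 290t/[(t+7.2)(17.4+t)] gives 7.2(17.4+t) = t(t+7.2), so t² = 7.2×17.4 = 125.3.
t* = √125.3 = 11.19 min.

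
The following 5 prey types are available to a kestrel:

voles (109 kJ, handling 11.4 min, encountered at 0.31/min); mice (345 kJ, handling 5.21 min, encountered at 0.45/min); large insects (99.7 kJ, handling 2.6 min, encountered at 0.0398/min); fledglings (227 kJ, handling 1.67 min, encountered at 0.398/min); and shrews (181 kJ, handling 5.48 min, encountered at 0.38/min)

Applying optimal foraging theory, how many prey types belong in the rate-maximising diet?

Profitabilities (E/h, kJ/min): fledglings 136, mice 66.2, large insects 38.3, shrews 33, voles 9.56. Add prey in this order while the next type's profitability exceeds the intake rate on those already taken.
Rate on top 1: 54.27. mice: 66.2 > 54.27 → include.
Rate on top 2: 61.26. large insects: 38.3 < 61.26 → exclude; stop.
Optimal diet: fledglings, mice — 2 of 5 types.

2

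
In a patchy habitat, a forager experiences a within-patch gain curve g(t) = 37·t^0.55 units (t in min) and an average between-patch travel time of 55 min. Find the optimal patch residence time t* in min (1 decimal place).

67.2 min

Optimal t* satisfies g'(t*) = g(t*)/(T + t*).
g'(t) = 0.55·37·t^-0.45. Setting 0.55·37·t^-0.45 = 37·t^0.55/(55+t) gives 0.55(55+t) = t, so 0.45·t = 0.55×55.
t* = 0.55×55/0.45 = 67.22 min.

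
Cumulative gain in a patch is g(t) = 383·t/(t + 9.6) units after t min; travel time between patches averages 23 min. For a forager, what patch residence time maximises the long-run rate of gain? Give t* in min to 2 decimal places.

Optimal t* satisfies g'(t*) = g(t*)/(T + t*).
g'(t) = 383·9.6/(t + 9.6)². Setting 383·9.6/(t+9.6)² = 383t/[(t+9.6)(23+t)] gives 9.6(23+t) = t(t+9.6), so t² = 9.6×23 = 220.8.
t* = √220.8 = 14.86 min.

14.86 min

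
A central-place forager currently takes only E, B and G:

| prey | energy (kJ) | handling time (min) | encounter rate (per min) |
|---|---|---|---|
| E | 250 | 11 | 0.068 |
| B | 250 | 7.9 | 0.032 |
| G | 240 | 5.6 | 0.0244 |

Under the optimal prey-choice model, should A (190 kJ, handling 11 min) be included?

Yes

Intake rate on the current diet: R = (0.068×250 + 0.032×250 + 0.0244×240) / (1 + 0.068×11 + 0.032×7.9 + 0.0244×5.6) = 30.86/2.137 = 14.44 kJ/min.
A: E/h = 190/11 = 17.27 kJ/min.
Since 17.27 > R, including A increases the long-run rate.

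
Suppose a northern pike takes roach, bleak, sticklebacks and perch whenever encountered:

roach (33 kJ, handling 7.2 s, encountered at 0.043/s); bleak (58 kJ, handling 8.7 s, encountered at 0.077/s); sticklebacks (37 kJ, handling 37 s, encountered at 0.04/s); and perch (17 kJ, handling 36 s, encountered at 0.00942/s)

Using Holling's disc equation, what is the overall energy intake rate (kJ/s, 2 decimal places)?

1.98 kJ/s

R = Σλ_iE_i / (1 + Σλ_ih_i)
Numerator: 0.043×33 + 0.077×58 + 0.04×37 + 0.00942×17 = 7.525
Denominator: 1 + 0.043×7.2 + 0.077×8.7 + 0.04×37 + 0.00942×36 = 3.799
R = 7.525/3.799 = 1.981 kJ/s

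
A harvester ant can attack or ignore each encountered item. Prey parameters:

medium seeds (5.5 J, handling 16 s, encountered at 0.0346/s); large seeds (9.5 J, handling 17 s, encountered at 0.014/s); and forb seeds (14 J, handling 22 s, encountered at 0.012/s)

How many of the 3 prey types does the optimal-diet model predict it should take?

Rank by E/h (J/s): forb seeds 0.636, large seeds 0.559, medium seeds 0.344. Include each in turn until the next type's E/h falls below the running intake rate.
Rate on top 1: 0.1329. large seeds: 0.559 > 0.1329 → include.
Rate on top 2: 0.2004. medium seeds: 0.344 > 0.2004 → include.
Optimal diet: forb seeds, large seeds, medium seeds — 3 of 3 types.

3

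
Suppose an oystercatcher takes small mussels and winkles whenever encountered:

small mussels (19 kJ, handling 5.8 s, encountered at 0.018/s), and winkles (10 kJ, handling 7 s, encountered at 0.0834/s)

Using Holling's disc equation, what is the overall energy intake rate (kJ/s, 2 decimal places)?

Energy encountered per unit search time: 0.018×19 + 0.0834×10 = 1.176 kJ/s.
Handling time per unit search time: 0.018×5.8 + 0.0834×7 = 0.6882.
Rate = 1.176/(1 + 0.6882) = 0.6966 kJ/s.

0.70 kJ/s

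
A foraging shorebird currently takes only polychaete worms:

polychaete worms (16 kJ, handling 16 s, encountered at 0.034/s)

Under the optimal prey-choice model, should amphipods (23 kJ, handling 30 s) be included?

Yes

Intake rate on the current diet: R = (0.034×16) / (1 + 0.034×16) = 0.544/1.544 = 0.3523 kJ/s.
Profitability of amphipods: 23/30 = 0.7667 kJ/s.
Since 0.7667 > R, including amphipods increases the long-run rate.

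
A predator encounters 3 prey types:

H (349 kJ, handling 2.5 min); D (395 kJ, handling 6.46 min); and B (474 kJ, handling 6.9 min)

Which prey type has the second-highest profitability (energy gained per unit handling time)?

In descending order of E/h:
H: 349/2.5 = 140 kJ/min
B: 474/6.9 = 68.7 kJ/min
D: 395/6.46 = 61.1 kJ/min

B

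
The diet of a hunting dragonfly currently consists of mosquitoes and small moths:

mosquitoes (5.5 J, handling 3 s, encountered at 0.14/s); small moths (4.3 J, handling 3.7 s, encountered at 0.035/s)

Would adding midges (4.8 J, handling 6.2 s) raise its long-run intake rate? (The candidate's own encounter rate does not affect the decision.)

Yes

Current rate: (0.14×5.5 + 0.035×4.3)/(1 + 0.14×3 + 0.035×3.7) = 0.5941 J/s.
Profitability of midges: 4.8/6.2 = 0.7742 J/s.
Since 0.7742 > R, including midges increases the long-run rate.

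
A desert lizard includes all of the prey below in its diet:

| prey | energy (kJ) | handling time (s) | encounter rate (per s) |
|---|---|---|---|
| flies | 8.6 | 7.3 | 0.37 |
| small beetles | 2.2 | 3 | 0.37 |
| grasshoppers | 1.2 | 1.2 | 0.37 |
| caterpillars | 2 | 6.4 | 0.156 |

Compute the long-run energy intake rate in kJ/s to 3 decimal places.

R = Σλ_iE_i / (1 + Σλ_ih_i)
Numerator: 0.37×8.6 + 0.37×2.2 + 0.37×1.2 + 0.156×2 = 4.752
Denominator: 1 + 0.37×7.3 + 0.37×3 + 0.37×1.2 + 0.156×6.4 = 6.253
R = 4.752/6.253 = 0.7599 kJ/s

0.760 kJ/s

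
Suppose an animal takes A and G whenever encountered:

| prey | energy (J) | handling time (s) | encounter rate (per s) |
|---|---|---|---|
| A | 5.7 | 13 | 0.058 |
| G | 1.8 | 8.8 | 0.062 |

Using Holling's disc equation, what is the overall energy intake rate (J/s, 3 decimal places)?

R = Σλ_iE_i / (1 + Σλ_ih_i)
Numerator: 0.058×5.7 + 0.062×1.8 = 0.4422
Denominator: 1 + 0.058×13 + 0.062×8.8 = 2.3
R = 0.4422/2.3 = 0.1923 J/s

0.192 J/s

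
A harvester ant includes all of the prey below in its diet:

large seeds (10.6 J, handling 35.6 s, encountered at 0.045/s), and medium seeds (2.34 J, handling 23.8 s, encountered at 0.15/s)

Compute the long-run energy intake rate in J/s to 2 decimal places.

Energy encountered per unit search time: 0.045×10.6 + 0.15×2.34 = 0.828 J/s.
Handling time per unit search time: 0.045×35.6 + 0.15×23.8 = 5.172.
Rate = 0.828/(1 + 5.172) = 0.1342 J/s.

0.13 J/s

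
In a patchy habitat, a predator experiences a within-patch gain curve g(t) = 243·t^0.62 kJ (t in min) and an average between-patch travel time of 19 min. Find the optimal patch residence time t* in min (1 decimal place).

Optimal t* satisfies g'(t*) = g(t*)/(T + t*).
g'(t) = 0.62·243·t^-0.38. Setting 0.62·243·t^-0.38 = 243·t^0.62/(19+t) gives 0.62(19+t) = t, so 0.38·t = 0.62×19.
t* = 0.62×19/0.38 = 31 min.

31.0 min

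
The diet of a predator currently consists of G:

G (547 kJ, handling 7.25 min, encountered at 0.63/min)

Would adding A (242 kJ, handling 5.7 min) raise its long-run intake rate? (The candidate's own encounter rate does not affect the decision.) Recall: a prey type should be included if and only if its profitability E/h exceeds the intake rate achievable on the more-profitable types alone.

No

On G alone, R = ΣλE/(1+Σλh) = 344.6/5.567 = 61.9 kJ/min.
A: E/h = 242/5.7 = 42.46 kJ/min.
42.46 < 61.9, so adding A would lower the average — exclude it.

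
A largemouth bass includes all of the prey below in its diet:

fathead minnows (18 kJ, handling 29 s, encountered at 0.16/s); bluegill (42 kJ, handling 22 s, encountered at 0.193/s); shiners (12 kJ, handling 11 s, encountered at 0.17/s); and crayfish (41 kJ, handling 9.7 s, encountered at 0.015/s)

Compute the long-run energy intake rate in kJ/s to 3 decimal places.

R = Σλ_iE_i / (1 + Σλ_ih_i)
Numerator: 0.16×18 + 0.193×42 + 0.17×12 + 0.015×41 = 13.64
Denominator: 1 + 0.16×29 + 0.193×22 + 0.17×11 + 0.015×9.7 = 11.9
R = 13.64/11.9 = 1.146 kJ/s

1.146 kJ/s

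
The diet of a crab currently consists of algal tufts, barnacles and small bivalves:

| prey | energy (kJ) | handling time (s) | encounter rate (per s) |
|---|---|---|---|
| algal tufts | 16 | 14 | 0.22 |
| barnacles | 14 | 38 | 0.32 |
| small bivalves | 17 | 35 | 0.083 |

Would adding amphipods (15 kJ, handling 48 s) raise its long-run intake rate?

On algal tufts, barnacles and small bivalves alone, R = ΣλE/(1+Σλh) = 9.411/19.14 = 0.4916 kJ/s.
amphipods: E/h = 15/48 = 0.3125 kJ/s.
0.3125 < 0.4916, so adding amphipods would lower the average — exclude it.

No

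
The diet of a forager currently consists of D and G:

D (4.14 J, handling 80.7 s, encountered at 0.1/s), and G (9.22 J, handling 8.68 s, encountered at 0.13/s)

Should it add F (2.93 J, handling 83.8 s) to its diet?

Current rate: (0.1×4.14 + 0.13×9.22)/(1 + 0.1×80.7 + 0.13×8.68) = 0.1581 J/s.
Profitability of F: 2.93/83.8 = 0.03496 J/s.
0.03496 < 0.1581, so adding F would lower the average — exclude it.

No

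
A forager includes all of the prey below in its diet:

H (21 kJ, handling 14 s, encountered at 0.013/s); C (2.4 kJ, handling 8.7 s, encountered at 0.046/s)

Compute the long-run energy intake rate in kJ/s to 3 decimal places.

0.242 kJ/s

R = Σλ_iE_i / (1 + Σλ_ih_i)
Numerator: 0.013×21 + 0.046×2.4 = 0.3834
Denominator: 1 + 0.013×14 + 0.046×8.7 = 1.582
R = 0.3834/1.582 = 0.2423 kJ/s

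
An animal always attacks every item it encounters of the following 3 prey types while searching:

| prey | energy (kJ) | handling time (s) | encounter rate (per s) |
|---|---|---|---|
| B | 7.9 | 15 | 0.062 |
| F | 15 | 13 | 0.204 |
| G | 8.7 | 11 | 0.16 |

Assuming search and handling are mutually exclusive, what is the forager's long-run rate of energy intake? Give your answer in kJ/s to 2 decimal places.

R = (0.062×7.9 + 0.204×15 + 0.16×8.7) / (1 + 0.062×15 + 0.204×13 + 0.16×11) = 4.942/6.342 = 0.7792 kJ/s.

0.78 kJ/s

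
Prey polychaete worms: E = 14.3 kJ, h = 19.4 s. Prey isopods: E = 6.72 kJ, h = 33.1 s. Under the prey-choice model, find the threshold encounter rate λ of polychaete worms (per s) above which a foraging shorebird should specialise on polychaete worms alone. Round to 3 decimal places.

0.020 per s

At the threshold, the rate on polychaete worms alone equals the profitability of isopods: λ·14.3/(1 + λ·19.4) = 6.72/33.1 = 0.203.
Rearranging, λ(14.3 − 0.203×19.4) = 0.203, so λ = 0.203/10.36 = 0.01959 per s.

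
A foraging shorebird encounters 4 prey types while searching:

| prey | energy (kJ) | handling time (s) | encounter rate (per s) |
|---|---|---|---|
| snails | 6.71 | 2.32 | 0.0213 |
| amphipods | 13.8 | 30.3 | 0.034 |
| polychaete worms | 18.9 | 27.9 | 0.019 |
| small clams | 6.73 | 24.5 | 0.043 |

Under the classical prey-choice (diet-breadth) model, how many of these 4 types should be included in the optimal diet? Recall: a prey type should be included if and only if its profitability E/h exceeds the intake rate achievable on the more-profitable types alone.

Rank by E/h (kJ/s): snails 2.89, polychaete worms 0.677, amphipods 0.455, small clams 0.275. Include each in turn until the next type's E/h falls below the running intake rate.
Rate on top 1: 0.1362. polychaete worms: 0.677 > 0.1362 → include.
Rate on top 2: 0.3178. amphipods: 0.455 > 0.3178 → include.
Rate on top 3: 0.3722. small clams: 0.275 < 0.3722 → exclude; stop.
Optimal diet: snails, polychaete worms, amphipods — 3 of 4 types.

3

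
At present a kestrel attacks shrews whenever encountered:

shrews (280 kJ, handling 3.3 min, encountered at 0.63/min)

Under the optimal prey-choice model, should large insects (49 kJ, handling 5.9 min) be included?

Intake rate on the current diet: R = (0.63×280) / (1 + 0.63×3.3) = 176.4/3.079 = 57.29 kJ/min.
large insects: E/h = 49/5.9 = 8.305 kJ/min.
8.305 < 57.29, so adding large insects would lower the average — exclude it.

No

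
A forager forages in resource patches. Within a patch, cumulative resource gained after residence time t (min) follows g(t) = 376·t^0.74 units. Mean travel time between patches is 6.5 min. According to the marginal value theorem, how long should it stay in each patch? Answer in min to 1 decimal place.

18.5 min

Optimal t* satisfies g'(t*) = g(t*)/(T + t*).
g'(t) = 0.74·376·t^-0.26. Setting 0.74·376·t^-0.26 = 376·t^0.74/(6.5+t) gives 0.74(6.5+t) = t, so 0.26·t = 0.74×6.5.
t* = 0.74×6.5/0.26 = 18.5 min.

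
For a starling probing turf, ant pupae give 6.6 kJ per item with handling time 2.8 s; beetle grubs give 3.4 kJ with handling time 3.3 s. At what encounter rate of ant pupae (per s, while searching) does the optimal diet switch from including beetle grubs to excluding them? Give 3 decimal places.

At the threshold, the rate on ant pupae alone equals the profitability of beetle grubs: λ·6.6/(1 + λ·2.8) = 3.4/3.3 = 1.03.
Rearranging, λ(6.6 − 1.03×2.8) = 1.03, so λ = 1.03/3.715 = 0.2773 per s.

0.277 per s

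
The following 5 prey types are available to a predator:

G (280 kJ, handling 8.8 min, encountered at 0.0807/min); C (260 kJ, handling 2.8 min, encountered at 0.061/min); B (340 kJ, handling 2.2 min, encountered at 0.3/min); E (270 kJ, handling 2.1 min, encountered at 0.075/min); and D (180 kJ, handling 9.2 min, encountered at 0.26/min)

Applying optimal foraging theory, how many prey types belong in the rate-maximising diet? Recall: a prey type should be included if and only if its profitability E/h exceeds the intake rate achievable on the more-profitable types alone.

3

Profitabilities (E/h, kJ/min): B 155, E 129, C 92.9, G 31.8, D 19.6. Add prey in this order while the next type's profitability exceeds the intake rate on those already taken.
Rate on top 1: 61.45. E: 129 > 61.45 → include.
Rate on top 2: 67.26. C: 92.9 > 67.26 → include.
Rate on top 3: 69.46. G: 31.8 < 69.46 → exclude; stop.
Optimal diet: B, E, C — 3 of 5 types.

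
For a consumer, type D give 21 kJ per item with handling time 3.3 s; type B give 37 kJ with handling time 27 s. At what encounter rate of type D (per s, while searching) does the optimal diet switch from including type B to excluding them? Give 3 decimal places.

0.083 per s

Drop type B once their profitability E₂/h₂ falls below the rate achievable on type D alone: E₂/h₂ = λE₁/(1 + λh₁).
Solve for λ: λE₁h₂ = E₂(1 + λh₁) → λ(E₁h₂ − E₂h₁) = E₂ → λ = E₂/(E₁h₂ − E₂h₁).
λ = 37/(21×27 − 37×3.3) = 37/444.9 = 0.08316 per s.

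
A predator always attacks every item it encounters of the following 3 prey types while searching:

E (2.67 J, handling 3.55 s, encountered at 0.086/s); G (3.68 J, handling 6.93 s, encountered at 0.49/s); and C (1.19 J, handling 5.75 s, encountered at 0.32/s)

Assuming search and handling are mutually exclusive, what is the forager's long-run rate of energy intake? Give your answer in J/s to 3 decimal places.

0.369 J/s

R = Σλ_iE_i / (1 + Σλ_ih_i)
Numerator: 0.086×2.67 + 0.49×3.68 + 0.32×1.19 = 2.414
Denominator: 1 + 0.086×3.55 + 0.49×6.93 + 0.32×5.75 = 6.541
R = 2.414/6.541 = 0.369 J/s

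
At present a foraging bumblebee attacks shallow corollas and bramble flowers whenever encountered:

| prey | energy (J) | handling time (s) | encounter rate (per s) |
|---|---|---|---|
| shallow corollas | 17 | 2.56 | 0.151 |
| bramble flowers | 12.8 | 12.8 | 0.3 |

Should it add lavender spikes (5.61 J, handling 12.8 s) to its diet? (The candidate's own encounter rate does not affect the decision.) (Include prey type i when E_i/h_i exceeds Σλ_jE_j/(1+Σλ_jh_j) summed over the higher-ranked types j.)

Current rate: (0.151×17 + 0.3×12.8)/(1 + 0.151×2.56 + 0.3×12.8) = 1.226 J/s.
lavender spikes: E/h = 5.61/12.8 = 0.4383 J/s.
Since 0.4383 < R, time spent handling lavender spikes is better spent searching.

No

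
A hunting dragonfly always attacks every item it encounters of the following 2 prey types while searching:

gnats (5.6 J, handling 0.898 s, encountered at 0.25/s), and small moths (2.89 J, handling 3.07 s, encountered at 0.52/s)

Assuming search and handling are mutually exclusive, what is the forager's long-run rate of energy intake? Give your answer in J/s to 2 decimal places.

R = (0.25×5.6 + 0.52×2.89) / (1 + 0.25×0.898 + 0.52×3.07) = 2.903/2.821 = 1.029 J/s.

1.03 J/s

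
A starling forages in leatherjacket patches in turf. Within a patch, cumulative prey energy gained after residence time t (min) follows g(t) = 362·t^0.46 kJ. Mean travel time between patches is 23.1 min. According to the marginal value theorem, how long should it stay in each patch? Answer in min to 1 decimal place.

By the marginal value theorem, leave when the instantaneous gain rate g'(t) equals the habitat-wide average g(t)/(T + t).
g'(t) = 0.46·362·t^-0.54. Setting 0.46·362·t^-0.54 = 362·t^0.46/(23.1+t) gives 0.46(23.1+t) = t, so 0.54·t = 0.46×23.1.
t* = 0.46×23.1/0.54 = 19.68 min.

19.7 min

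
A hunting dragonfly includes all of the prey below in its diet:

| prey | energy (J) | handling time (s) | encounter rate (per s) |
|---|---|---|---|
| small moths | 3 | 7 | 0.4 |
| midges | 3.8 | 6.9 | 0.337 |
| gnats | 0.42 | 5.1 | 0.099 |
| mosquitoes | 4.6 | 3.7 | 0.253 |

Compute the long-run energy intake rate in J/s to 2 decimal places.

0.49 J/s

R = Σλ_iE_i / (1 + Σλ_ih_i)
Numerator: 0.4×3 + 0.337×3.8 + 0.099×0.42 + 0.253×4.6 = 3.686
Denominator: 1 + 0.4×7 + 0.337×6.9 + 0.099×5.1 + 0.253×3.7 = 7.566
R = 3.686/7.566 = 0.4872 J/s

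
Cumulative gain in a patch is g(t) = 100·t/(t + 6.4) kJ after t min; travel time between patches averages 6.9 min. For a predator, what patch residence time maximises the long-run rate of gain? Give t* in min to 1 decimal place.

Optimal t* satisfies g'(t*) = g(t*)/(T + t*).
g'(t) = 100·6.4/(t + 6.4)². Setting 100·6.4/(t+6.4)² = 100t/[(t+6.4)(6.9+t)] gives 6.4(6.9+t) = t(t+6.4), so t² = 6.4×6.9 = 44.16.
t* = √44.16 = 6.645 min.

6.6 min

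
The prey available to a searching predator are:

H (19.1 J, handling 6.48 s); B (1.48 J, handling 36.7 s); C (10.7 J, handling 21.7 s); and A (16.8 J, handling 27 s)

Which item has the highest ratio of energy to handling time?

H

Profitability E/h (J/s): H = 19.1/6.48 = 2.95, B = 1.48/36.7 = 0.0403, C = 10.7/21.7 = 0.493, A = 16.8/27 = 0.622.
Ranked: H > A > C > B.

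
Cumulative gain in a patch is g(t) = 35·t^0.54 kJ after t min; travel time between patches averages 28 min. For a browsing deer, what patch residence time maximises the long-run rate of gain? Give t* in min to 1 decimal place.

By the marginal value theorem, leave when the instantaneous gain rate g'(t) equals the habitat-wide average g(t)/(T + t).
g'(t) = 0.54·35·t^-0.46. Setting 0.54·35·t^-0.46 = 35·t^0.54/(28+t) gives 0.54(28+t) = t, so 0.46·t = 0.54×28.
t* = 0.54×28/0.46 = 32.87 min.

32.9 min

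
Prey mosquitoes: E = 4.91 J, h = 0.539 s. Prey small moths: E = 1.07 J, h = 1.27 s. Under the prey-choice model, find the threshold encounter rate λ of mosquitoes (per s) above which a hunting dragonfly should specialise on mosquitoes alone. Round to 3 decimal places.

0.189 per s

The zero-one rule: include small moths iff E₂/h₂ > λE₁/(1+λh₁). Equality gives the switch point.
λE₁h₂ = E₂ + λE₂h₁ ⇒ λ = E₂/(E₁h₂ − E₂h₁) = 1.07/(6.236 − 0.5767) = 0.1891 per s.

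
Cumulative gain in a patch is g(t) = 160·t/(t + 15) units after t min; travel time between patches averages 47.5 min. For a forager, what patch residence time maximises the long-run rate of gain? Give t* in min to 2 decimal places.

By the marginal value theorem, leave when the instantaneous gain rate g'(t) equals the habitat-wide average g(t)/(T + t).
g'(t) = 160·15/(t + 15)². Setting 160·15/(t+15)² = 160t/[(t+15)(47.5+t)] gives 15(47.5+t) = t(t+15), so t² = 15×47.5 = 712.5.
t* = √712.5 = 26.69 min.

26.69 min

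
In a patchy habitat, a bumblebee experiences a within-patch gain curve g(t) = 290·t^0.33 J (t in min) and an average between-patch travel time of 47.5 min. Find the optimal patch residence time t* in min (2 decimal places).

Maximise g(t)/(T+t): set derivative to zero → g'(t)(T+t) = g(t).
g'(t) = 0.33·290·t^-0.67. Setting 0.33·290·t^-0.67 = 290·t^0.33/(47.5+t) gives 0.33(47.5+t) = t, so 0.67·t = 0.33×47.5.
t* = 0.33×47.5/0.67 = 23.4 min.

23.40 min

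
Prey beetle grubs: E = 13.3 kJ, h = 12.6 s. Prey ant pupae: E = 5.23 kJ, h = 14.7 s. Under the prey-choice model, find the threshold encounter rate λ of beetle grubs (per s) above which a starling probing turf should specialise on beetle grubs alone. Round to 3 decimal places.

Drop ant pupae once their profitability E₂/h₂ falls below the rate achievable on beetle grubs alone: E₂/h₂ = λE₁/(1 + λh₁).
Solve for λ: λE₁h₂ = E₂(1 + λh₁) → λ(E₁h₂ − E₂h₁) = E₂ → λ = E₂/(E₁h₂ − E₂h₁).
λ = 5.23/(13.3×14.7 − 5.23×12.6) = 5.23/129.6 = 0.04035 per s.

0.040 per s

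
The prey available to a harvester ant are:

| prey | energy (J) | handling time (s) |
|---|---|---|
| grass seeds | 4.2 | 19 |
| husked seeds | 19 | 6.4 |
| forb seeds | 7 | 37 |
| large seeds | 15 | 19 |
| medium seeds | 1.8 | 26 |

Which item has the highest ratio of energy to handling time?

husked seeds

In descending order of E/h:
husked seeds: 19/6.4 = 2.97 J/s
large seeds: 15/19 = 0.789 J/s
grass seeds: 4.2/19 = 0.221 J/s
forb seeds: 7/37 = 0.189 J/s
medium seeds: 1.8/26 = 0.0692 J/s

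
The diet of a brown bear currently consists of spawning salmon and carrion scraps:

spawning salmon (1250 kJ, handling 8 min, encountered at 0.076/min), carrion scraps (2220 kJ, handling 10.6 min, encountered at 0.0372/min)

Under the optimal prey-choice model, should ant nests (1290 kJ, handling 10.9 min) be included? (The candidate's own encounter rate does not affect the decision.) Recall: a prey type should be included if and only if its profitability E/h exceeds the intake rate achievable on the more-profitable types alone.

On spawning salmon and carrion scraps alone, R = ΣλE/(1+Σλh) = 177.6/2.002 = 88.69 kJ/min.
Profitability of ant nests: 1290/10.9 = 118.3 kJ/min.
118.3 > 88.69, so adding ant nests raises the average — include it.

Yes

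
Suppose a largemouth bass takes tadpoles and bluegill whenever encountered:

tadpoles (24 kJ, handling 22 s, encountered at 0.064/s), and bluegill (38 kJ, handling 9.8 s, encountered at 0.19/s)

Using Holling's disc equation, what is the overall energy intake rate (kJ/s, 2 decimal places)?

R = Σλ_iE_i / (1 + Σλ_ih_i)
Numerator: 0.064×24 + 0.19×38 = 8.756
Denominator: 1 + 0.064×22 + 0.19×9.8 = 4.27
R = 8.756/4.27 = 2.051 kJ/s

2.05 kJ/s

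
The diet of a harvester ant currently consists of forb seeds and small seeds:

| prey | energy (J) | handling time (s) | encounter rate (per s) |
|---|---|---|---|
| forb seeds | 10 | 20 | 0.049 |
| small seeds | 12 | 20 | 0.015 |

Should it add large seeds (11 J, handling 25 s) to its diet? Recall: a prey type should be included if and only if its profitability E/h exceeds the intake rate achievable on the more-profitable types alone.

Yes

Current rate: (0.049×10 + 0.015×12)/(1 + 0.049×20 + 0.015×20) = 0.2939 J/s.
large seeds: E/h = 11/25 = 0.44 J/s.
Since 0.44 > R, including large seeds increases the long-run rate.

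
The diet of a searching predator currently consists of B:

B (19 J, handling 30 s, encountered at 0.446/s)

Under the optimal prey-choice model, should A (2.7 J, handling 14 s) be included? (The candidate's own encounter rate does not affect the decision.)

No

On B alone, R = ΣλE/(1+Σλh) = 8.474/14.38 = 0.5893 J/s.
Profitability of A: 2.7/14 = 0.1929 J/s.
Since 0.1929 < R, time spent handling A is better spent searching.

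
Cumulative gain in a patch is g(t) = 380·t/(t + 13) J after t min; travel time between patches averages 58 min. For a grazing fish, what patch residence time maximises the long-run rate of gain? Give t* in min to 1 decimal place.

27.5 min

By the marginal value theorem, leave when the instantaneous gain rate g'(t) equals the habitat-wide average g(t)/(T + t).
g'(t) = 380·13/(t + 13)². Setting 380·13/(t+13)² = 380t/[(t+13)(58+t)] gives 13(58+t) = t(t+13), so t² = 13×58 = 754.
t* = √754 = 27.46 min.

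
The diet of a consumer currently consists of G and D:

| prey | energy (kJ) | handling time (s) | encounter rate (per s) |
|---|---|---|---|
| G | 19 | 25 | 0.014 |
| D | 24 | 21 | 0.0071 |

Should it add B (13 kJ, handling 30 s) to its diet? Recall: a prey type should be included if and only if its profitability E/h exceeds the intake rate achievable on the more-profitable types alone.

Current rate: (0.014×19 + 0.0071×24)/(1 + 0.014×25 + 0.0071×21) = 0.2911 kJ/s.
B: E/h = 13/30 = 0.4333 kJ/s.
0.4333 > 0.2911, so adding B raises the average — include it.

Yes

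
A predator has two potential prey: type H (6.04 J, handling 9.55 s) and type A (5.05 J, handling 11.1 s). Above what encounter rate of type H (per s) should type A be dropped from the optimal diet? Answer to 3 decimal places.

Drop type A once their profitability E₂/h₂ falls below the rate achievable on type H alone: E₂/h₂ = λE₁/(1 + λh₁).
Solve for λ: λE₁h₂ = E₂(1 + λh₁) → λ(E₁h₂ − E₂h₁) = E₂ → λ = E₂/(E₁h₂ − E₂h₁).
λ = 5.05/(6.04×11.1 − 5.05×9.55) = 5.05/18.82 = 0.2684 per s.

0.268 per s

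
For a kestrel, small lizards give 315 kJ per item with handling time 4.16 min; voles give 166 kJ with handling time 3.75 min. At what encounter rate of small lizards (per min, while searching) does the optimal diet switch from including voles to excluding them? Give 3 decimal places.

0.338 per min

The zero-one rule: include voles iff E₂/h₂ > λE₁/(1+λh₁). Equality gives the switch point.
λE₁h₂ = E₂ + λE₂h₁ ⇒ λ = E₂/(E₁h₂ − E₂h₁) = 166/(1181 − 690.6) = 0.3383 per min.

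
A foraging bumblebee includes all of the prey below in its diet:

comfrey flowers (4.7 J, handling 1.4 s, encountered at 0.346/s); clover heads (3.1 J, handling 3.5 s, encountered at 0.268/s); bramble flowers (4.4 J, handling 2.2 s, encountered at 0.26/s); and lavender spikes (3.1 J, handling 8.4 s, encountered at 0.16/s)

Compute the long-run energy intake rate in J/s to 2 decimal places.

0.94 J/s

Energy encountered per unit search time: 0.346×4.7 + 0.268×3.1 + 0.26×4.4 + 0.16×3.1 = 4.097 J/s.
Handling time per unit search time: 0.346×1.4 + 0.268×3.5 + 0.26×2.2 + 0.16×8.4 = 3.338.
Rate = 4.097/(1 + 3.338) = 0.9444 J/s.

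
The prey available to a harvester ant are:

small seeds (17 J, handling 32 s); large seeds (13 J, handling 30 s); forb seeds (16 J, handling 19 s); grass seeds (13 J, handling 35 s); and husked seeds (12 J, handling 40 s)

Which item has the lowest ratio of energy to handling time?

husked seeds

Profitability E/h (J/s): small seeds = 17/32 = 0.531, large seeds = 13/30 = 0.433, forb seeds = 16/19 = 0.842, grass seeds = 13/35 = 0.371, husked seeds = 12/40 = 0.3.
Ranked: forb seeds > small seeds > large seeds > grass seeds > husked seeds.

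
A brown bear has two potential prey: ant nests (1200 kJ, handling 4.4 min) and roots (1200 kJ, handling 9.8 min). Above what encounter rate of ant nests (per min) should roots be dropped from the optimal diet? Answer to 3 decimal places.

0.185 per min

The zero-one rule: include roots iff E₂/h₂ > λE₁/(1+λh₁). Equality gives the switch point.
λE₁h₂ = E₂ + λE₂h₁ ⇒ λ = E₂/(E₁h₂ − E₂h₁) = 1200/(1.176e+04 − 5280) = 0.1852 per min.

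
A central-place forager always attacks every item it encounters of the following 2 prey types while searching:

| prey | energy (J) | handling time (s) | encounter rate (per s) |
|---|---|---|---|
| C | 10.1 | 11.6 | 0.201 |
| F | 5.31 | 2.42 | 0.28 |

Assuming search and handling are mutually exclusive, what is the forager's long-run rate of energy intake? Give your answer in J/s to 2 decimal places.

R = (0.201×10.1 + 0.28×5.31) / (1 + 0.201×11.6 + 0.28×2.42) = 3.517/4.009 = 0.8772 J/s.

0.88 J/s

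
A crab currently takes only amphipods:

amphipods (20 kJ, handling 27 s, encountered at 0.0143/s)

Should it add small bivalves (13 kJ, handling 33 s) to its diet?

Yes

On amphipods alone, R = ΣλE/(1+Σλh) = 0.286/1.386 = 0.2063 kJ/s.
Profitability of small bivalves: 13/33 = 0.3939 kJ/s.
Since 0.3939 > R, including small bivalves increases the long-run rate.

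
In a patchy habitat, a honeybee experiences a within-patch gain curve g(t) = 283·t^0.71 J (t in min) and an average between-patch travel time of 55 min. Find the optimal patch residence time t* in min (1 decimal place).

By the marginal value theorem, leave when the instantaneous gain rate g'(t) equals the habitat-wide average g(t)/(T + t).
g'(t) = 0.71·283·t^-0.29. Setting 0.71·283·t^-0.29 = 283·t^0.71/(55+t) gives 0.71(55+t) = t, so 0.29·t = 0.71×55.
t* = 0.71×55/0.29 = 134.7 min.

134.7 min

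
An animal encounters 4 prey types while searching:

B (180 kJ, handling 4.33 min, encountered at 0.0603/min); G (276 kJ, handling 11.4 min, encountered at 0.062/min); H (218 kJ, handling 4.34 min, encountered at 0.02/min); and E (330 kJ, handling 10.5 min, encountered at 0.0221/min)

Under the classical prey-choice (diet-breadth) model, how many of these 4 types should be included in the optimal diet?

Rank by E/h (kJ/min): H 50.2, B 41.6, E 31.4, G 24.2. Include each in turn until the next type's E/h falls below the running intake rate.
Rate on top 1: 4.012. B: 41.6 > 4.012 → include.
Rate on top 2: 11.29. E: 31.4 > 11.29 → include.
Rate on top 3: 14.25. G: 24.2 > 14.25 → include.
Optimal diet: H, B, E, G — 4 of 4 types.

4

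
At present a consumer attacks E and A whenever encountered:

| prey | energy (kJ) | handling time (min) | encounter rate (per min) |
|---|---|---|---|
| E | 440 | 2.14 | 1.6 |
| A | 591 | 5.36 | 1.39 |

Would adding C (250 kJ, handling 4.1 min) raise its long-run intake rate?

Current rate: (1.6×440 + 1.39×591)/(1 + 1.6×2.14 + 1.39×5.36) = 128.5 kJ/min.
C: E/h = 250/4.1 = 60.98 kJ/min.
Since 60.98 < R, time spent handling C is better spent searching.

No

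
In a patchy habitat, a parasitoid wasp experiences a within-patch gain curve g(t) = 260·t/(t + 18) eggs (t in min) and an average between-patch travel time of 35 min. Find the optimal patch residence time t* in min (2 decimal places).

Maximise g(t)/(T+t): set derivative to zero → g'(t)(T+t) = g(t).
g'(t) = 260·18/(t + 18)². Setting 260·18/(t+18)² = 260t/[(t+18)(35+t)] gives 18(35+t) = t(t+18), so t² = 18×35 = 630.
t* = √630 = 25.1 min.

25.10 min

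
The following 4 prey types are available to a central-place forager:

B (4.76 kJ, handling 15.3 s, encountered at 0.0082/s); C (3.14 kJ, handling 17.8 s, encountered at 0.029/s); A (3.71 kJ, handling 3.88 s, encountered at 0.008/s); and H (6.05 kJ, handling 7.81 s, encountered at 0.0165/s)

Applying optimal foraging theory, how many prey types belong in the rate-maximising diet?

4

Profitabilities (E/h, kJ/s): A 0.956, H 0.775, B 0.311, C 0.176. Add prey in this order while the next type's profitability exceeds the intake rate on those already taken.
Rate on top 1: 0.02879. H: 0.775 > 0.02879 → include.
Rate on top 2: 0.1117. B: 0.311 > 0.1117 → include.
Rate on top 3: 0.1311. C: 0.176 > 0.1311 → include.
Optimal diet: A, H, B, C — 4 of 4 types.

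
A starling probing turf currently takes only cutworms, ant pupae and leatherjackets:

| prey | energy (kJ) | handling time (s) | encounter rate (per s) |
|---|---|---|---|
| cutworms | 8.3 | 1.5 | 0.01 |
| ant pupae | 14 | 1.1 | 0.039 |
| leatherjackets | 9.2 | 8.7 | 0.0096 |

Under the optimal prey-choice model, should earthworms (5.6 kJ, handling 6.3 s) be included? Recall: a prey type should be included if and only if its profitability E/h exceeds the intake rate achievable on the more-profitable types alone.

Yes

Current rate: (0.01×8.3 + 0.039×14 + 0.0096×9.2)/(1 + 0.01×1.5 + 0.039×1.1 + 0.0096×8.7) = 0.6284 kJ/s.
earthworms: E/h = 5.6/6.3 = 0.8889 kJ/s.
Since 0.8889 > R, including earthworms increases the long-run rate.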